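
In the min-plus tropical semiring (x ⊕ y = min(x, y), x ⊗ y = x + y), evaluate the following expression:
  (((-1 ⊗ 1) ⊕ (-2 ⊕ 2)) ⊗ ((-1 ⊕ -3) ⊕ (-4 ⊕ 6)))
(((-1 ⊗ 1) ⊕ (-2 ⊕ 2)) ⊗ ((-1 ⊕ -3) ⊕ (-4 ⊕ 6))) = -6

Expand innermost to outermost. Recall ⊕ takes the minimum of its arguments and ⊗ takes their sum. Working out the expression (((-1 ⊗ 1) ⊕ (-2 ⊕ 2)) ⊗ ((-1 ⊕ -3) ⊕ (-4 ⊕ 6))) gives -6.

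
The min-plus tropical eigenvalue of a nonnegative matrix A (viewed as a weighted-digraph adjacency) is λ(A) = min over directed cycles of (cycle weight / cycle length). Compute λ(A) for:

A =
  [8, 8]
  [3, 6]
λ(A) = 11/2

Enumerate directed cycles and compute their means (weight / length). Sample:
  cycle 0 → 0: weight = 8, length = 1, mean = 8/1 ≈ 8.000
  cycle 1 → 1: weight = 6, length = 1, mean = 6/1 ≈ 6.000
  cycle 0 → 1 → 0: weight = 11, length = 2, mean = 11/2 ≈ 5.500
  cycle 1 → 0 → 1: weight = 11, length = 2, mean = 11/2 ≈ 5.500
Minimum mean = 5.500, attained e.g. along the cycle 0 → 1 → 0 with weight 11 and length 2. So λ(A) = 11/2 = 11/2.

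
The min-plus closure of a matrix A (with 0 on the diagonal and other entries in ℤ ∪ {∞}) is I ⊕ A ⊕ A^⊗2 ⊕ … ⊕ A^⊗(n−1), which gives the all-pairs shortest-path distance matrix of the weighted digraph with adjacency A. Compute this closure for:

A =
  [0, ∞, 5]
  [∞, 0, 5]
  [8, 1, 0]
Closure =
  [0, 6, 5]
  [13, 0, 5]
  [8, 1, 0]

This is the Floyd-Warshall all-pairs shortest-path computation. For each intermediate vertex k = 0, 1, …, 2, update dist[i][j] ← min(dist[i][j], dist[i][k] + dist[k][j]). The final matrix gives, for each (i, j), the minimum total weight of any directed path from i to j (possibly empty when i = j).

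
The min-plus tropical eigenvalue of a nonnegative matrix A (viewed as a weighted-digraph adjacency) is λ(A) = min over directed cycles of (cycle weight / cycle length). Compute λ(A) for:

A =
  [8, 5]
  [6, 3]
λ(A) = 3

Enumerate directed cycles and compute their means (weight / length). Sample:
  cycle 0 → 0: weight = 8, length = 1, mean = 8/1 ≈ 8.000
  cycle 1 → 1: weight = 3, length = 1, mean = 3/1 ≈ 3.000
  cycle 0 → 1 → 0: weight = 11, length = 2, mean = 11/2 ≈ 5.500
  cycle 1 → 0 → 1: weight = 11, length = 2, mean = 11/2 ≈ 5.500
Minimum mean = 3.000, attained e.g. along the cycle 1 → 1 with weight 3 and length 1. So λ(A) = 3/1 = 3.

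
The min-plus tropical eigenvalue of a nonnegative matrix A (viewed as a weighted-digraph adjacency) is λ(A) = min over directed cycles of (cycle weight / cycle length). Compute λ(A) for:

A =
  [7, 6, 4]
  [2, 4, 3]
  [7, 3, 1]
λ(A) = 1

Enumerate directed cycles and compute their means (weight / length). Sample:
  cycle 0 → 0: weight = 7, length = 1, mean = 7/1 ≈ 7.000
  cycle 1 → 1: weight = 4, length = 1, mean = 4/1 ≈ 4.000
  cycle 2 → 2: weight = 1, length = 1, mean = 1/1 ≈ 1.000
  cycle 0 → 1 → 0: weight = 8, length = 2, mean = 8/2 ≈ 4.000
  cycle 0 → 2 → 0: weight = 11, length = 2, mean = 11/2 ≈ 5.500
  cycle 1 → 0 → 1: weight = 8, length = 2, mean = 8/2 ≈ 4.000
Minimum mean = 1.000, attained e.g. along the cycle 2 → 2 with weight 1 and length 1. So λ(A) = 1/1 = 1.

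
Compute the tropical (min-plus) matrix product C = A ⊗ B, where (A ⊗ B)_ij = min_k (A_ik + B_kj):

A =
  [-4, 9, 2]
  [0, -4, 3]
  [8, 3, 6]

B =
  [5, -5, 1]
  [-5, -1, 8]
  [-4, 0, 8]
A ⊗ B =
  [-2, -9, -3]
  [-9, -5, 1]
  [-2, 2, 9]

Apply the min-plus product entry-by-entry:
  C[0][0] = min over k of (A[0][0] + B[0][0] = -4 + 5 = 1, A[0][1] + B[1][0] = 9 + -5 = 4, A[0][2] + B[2][0] = 2 + -4 = -2) = -2 (attained at k = 2)
  C[0][1] = min over k of (A[0][0] + B[0][1] = -4 + -5 = -9, A[0][1] + B[1][1] = 9 + -1 = 8, A[0][2] + B[2][1] = 2 + 0 = 2) = -9 (attained at k = 0)
  C[0][2] = min over k of (A[0][0] + B[0][2] = -4 + 1 = -3, A[0][1] + B[1][2] = 9 + 8 = 17, A[0][2] + B[2][2] = 2 + 8 = 10) = -3 (attained at k = 0)
  C[1][0] = min over k of (A[1][0] + B[0][0] = 0 + 5 = 5, A[1][1] + B[1][0] = -4 + -5 = -9, A[1][2] + B[2][0] = 3 + -4 = -1) = -9 (attained at k = 1)
  C[1][1] = min over k of (A[1][0] + B[0][1] = 0 + -5 = -5, A[1][1] + B[1][1] = -4 + -1 = -5, A[1][2] + B[2][1] = 3 + 0 = 3) = -5 (attained at k = 0)
  C[1][2] = min over k of (A[1][0] + B[0][2] = 0 + 1 = 1, A[1][1] + B[1][2] = -4 + 8 = 4, A[1][2] + B[2][2] = 3 + 8 = 11) = 1 (attained at k = 0)
  C[2][0] = min over k of (A[2][0] + B[0][0] = 8 + 5 = 13, A[2][1] + B[1][0] = 3 + -5 = -2, A[2][2] + B[2][0] = 6 + -4 = 2) = -2 (attained at k = 1)
  C[2][1] = min over k of (A[2][0] + B[0][1] = 8 + -5 = 3, A[2][1] + B[1][1] = 3 + -1 = 2, A[2][2] + B[2][1] = 6 + 0 = 6) = 2 (attained at k = 1)
  C[2][2] = min over k of (A[2][0] + B[0][2] = 8 + 1 = 9, A[2][1] + B[1][2] = 3 + 8 = 11, A[2][2] + B[2][2] = 6 + 8 = 14) = 9 (attained at k = 0)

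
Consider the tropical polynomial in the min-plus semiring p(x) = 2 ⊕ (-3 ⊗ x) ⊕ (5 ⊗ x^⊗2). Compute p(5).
p(5) = 2

A tropical monomial a ⊗ x^⊗i evaluates to a + i · x. Evaluating each term at x = 5:
  Term 0 contributes 2 + 0 · 5 = 2
  Term 1 contributes -3 + 1 · 5 = 2
  Term 2 contributes 5 + 2 · 5 = 15
p(5) = ⊕ of these = min[2, 2, 15] = 2.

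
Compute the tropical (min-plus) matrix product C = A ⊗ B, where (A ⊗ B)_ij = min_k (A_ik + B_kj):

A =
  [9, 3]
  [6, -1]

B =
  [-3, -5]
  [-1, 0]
A ⊗ B =
  [2, 3]
  [-2, -1]

Apply the min-plus product entry-by-entry:
  C[0][0] = min over k of (A[0][0] + B[0][0] = 9 + -3 = 6, A[0][1] + B[1][0] = 3 + -1 = 2) = 2 (attained at k = 1)
  C[0][1] = min over k of (A[0][0] + B[0][1] = 9 + -5 = 4, A[0][1] + B[1][1] = 3 + 0 = 3) = 3 (attained at k = 1)
  C[1][0] = min over k of (A[1][0] + B[0][0] = 6 + -3 = 3, A[1][1] + B[1][0] = -1 + -1 = -2) = -2 (attained at k = 1)
  C[1][1] = min over k of (A[1][0] + B[0][1] = 6 + -5 = 1, A[1][1] + B[1][1] = -1 + 0 = -1) = -1 (attained at k = 1)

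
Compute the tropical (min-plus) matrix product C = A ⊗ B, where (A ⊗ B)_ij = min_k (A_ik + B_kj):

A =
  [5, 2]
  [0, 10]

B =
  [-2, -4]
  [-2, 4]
A ⊗ B =
  [0, 1]
  [-2, -4]

Apply the min-plus product entry-by-entry:
  C[0][0] = min over k of (A[0][0] + B[0][0] = 5 + -2 = 3, A[0][1] + B[1][0] = 2 + -2 = 0) = 0 (attained at k = 1)
  C[0][1] = min over k of (A[0][0] + B[0][1] = 5 + -4 = 1, A[0][1] + B[1][1] = 2 + 4 = 6) = 1 (attained at k = 0)
  C[1][0] = min over k of (A[1][0] + B[0][0] = 0 + -2 = -2, A[1][1] + B[1][0] = 10 + -2 = 8) = -2 (attained at k = 0)
  C[1][1] = min over k of (A[1][0] + B[0][1] = 0 + -4 = -4, A[1][1] + B[1][1] = 10 + 4 = 14) = -4 (attained at k = 0)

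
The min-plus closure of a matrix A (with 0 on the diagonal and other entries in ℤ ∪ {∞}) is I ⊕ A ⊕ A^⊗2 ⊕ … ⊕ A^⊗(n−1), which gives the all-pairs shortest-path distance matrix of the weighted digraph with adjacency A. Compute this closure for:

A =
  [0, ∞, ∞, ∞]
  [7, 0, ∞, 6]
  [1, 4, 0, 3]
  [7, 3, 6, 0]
Closure =
  [0, ∞, ∞, ∞]
  [7, 0, 12, 6]
  [1, 4, 0, 3]
  [7, 3, 6, 0]

This is the Floyd-Warshall all-pairs shortest-path computation. For each intermediate vertex k = 0, 1, …, 3, update dist[i][j] ← min(dist[i][j], dist[i][k] + dist[k][j]). The final matrix gives, for each (i, j), the minimum total weight of any directed path from i to j (possibly empty when i = j).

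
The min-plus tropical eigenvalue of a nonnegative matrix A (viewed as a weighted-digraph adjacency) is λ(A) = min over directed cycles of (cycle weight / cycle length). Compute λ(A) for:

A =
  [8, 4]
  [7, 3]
λ(A) = 3

Enumerate directed cycles and compute their means (weight / length). Sample:
  cycle 0 → 0: weight = 8, length = 1, mean = 8/1 ≈ 8.000
  cycle 1 → 1: weight = 3, length = 1, mean = 3/1 ≈ 3.000
  cycle 0 → 1 → 0: weight = 11, length = 2, mean = 11/2 ≈ 5.500
  cycle 1 → 0 → 1: weight = 11, length = 2, mean = 11/2 ≈ 5.500
Minimum mean = 3.000, attained e.g. along the cycle 1 → 1 with weight 3 and length 1. So λ(A) = 3/1 = 3.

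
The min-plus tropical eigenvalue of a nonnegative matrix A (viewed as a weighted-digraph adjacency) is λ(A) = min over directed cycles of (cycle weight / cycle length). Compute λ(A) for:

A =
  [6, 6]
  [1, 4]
λ(A) = 7/2

Enumerate directed cycles and compute their means (weight / length). Sample:
  cycle 0 → 0: weight = 6, length = 1, mean = 6/1 ≈ 6.000
  cycle 1 → 1: weight = 4, length = 1, mean = 4/1 ≈ 4.000
  cycle 0 → 1 → 0: weight = 7, length = 2, mean = 7/2 ≈ 3.500
  cycle 1 → 0 → 1: weight = 7, length = 2, mean = 7/2 ≈ 3.500
Minimum mean = 3.500, attained e.g. along the cycle 0 → 1 → 0 with weight 7 and length 2. So λ(A) = 7/2 = 7/2.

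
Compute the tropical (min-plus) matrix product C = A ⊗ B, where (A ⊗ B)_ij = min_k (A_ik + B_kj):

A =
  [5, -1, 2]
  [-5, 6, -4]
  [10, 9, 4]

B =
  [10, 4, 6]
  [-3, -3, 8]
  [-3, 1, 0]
A ⊗ B =
  [-4, -4, 2]
  [-7, -3, -4]
  [1, 5, 4]

Apply the min-plus product entry-by-entry:
  C[0][0] = min over k of (A[0][0] + B[0][0] = 5 + 10 = 15, A[0][1] + B[1][0] = -1 + -3 = -4, A[0][2] + B[2][0] = 2 + -3 = -1) = -4 (attained at k = 1)
  C[0][1] = min over k of (A[0][0] + B[0][1] = 5 + 4 = 9, A[0][1] + B[1][1] = -1 + -3 = -4, A[0][2] + B[2][1] = 2 + 1 = 3) = -4 (attained at k = 1)
  C[0][2] = min over k of (A[0][0] + B[0][2] = 5 + 6 = 11, A[0][1] + B[1][2] = -1 + 8 = 7, A[0][2] + B[2][2] = 2 + 0 = 2) = 2 (attained at k = 2)
  C[1][0] = min over k of (A[1][0] + B[0][0] = -5 + 10 = 5, A[1][1] + B[1][0] = 6 + -3 = 3, A[1][2] + B[2][0] = -4 + -3 = -7) = -7 (attained at k = 2)
  C[1][1] = min over k of (A[1][0] + B[0][1] = -5 + 4 = -1, A[1][1] + B[1][1] = 6 + -3 = 3, A[1][2] + B[2][1] = -4 + 1 = -3) = -3 (attained at k = 2)
  C[1][2] = min over k of (A[1][0] + B[0][2] = -5 + 6 = 1, A[1][1] + B[1][2] = 6 + 8 = 14, A[1][2] + B[2][2] = -4 + 0 = -4) = -4 (attained at k = 2)
  C[2][0] = min over k of (A[2][0] + B[0][0] = 10 + 10 = 20, A[2][1] + B[1][0] = 9 + -3 = 6, A[2][2] + B[2][0] = 4 + -3 = 1) = 1 (attained at k = 2)
  C[2][1] = min over k of (A[2][0] + B[0][1] = 10 + 4 = 14, A[2][1] + B[1][1] = 9 + -3 = 6, A[2][2] + B[2][1] = 4 + 1 = 5) = 5 (attained at k = 2)
  C[2][2] = min over k of (A[2][0] + B[0][2] = 10 + 6 = 16, A[2][1] + B[1][2] = 9 + 8 = 17, A[2][2] + B[2][2] = 4 + 0 = 4) = 4 (attained at k = 2)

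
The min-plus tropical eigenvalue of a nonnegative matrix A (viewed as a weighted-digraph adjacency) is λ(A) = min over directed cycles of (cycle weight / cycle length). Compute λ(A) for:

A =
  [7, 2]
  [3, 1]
λ(A) = 1

Enumerate directed cycles and compute their means (weight / length). Sample:
  cycle 0 → 0: weight = 7, length = 1, mean = 7/1 ≈ 7.000
  cycle 1 → 1: weight = 1, length = 1, mean = 1/1 ≈ 1.000
  cycle 0 → 1 → 0: weight = 5, length = 2, mean = 5/2 ≈ 2.500
  cycle 1 → 0 → 1: weight = 5, length = 2, mean = 5/2 ≈ 2.500
Minimum mean = 1.000, attained e.g. along the cycle 1 → 1 with weight 1 and length 1. So λ(A) = 1/1 = 1.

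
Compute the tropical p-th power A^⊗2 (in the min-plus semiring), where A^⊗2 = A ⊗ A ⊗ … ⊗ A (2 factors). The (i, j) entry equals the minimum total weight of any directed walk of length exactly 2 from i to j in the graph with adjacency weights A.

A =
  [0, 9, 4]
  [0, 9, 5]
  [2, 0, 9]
A^⊗2 =
  [0, 4, 4]
  [0, 5, 4]
  [0, 9, 5]

Each entry (A^⊗2)_ij equals the minimum over all length-2 walks i = v_0 → v_1 → … → v_2 = j of Σ_t A[v_t][v_{t+1}]. For example, for (i, j) = (0, 2) we minimise over 3 possible intermediate vertex sequences; the minimum is 4, attained along the walk 0 → 0 → 2.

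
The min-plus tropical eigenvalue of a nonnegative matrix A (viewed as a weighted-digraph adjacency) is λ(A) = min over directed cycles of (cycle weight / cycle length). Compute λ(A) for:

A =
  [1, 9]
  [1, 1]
λ(A) = 1

Enumerate directed cycles and compute their means (weight / length). Sample:
  cycle 0 → 0: weight = 1, length = 1, mean = 1/1 ≈ 1.000
  cycle 1 → 1: weight = 1, length = 1, mean = 1/1 ≈ 1.000
  cycle 0 → 1 → 0: weight = 10, length = 2, mean = 10/2 ≈ 5.000
  cycle 1 → 0 → 1: weight = 10, length = 2, mean = 10/2 ≈ 5.000
Minimum mean = 1.000, attained e.g. along the cycle 0 → 0 with weight 1 and length 1. So λ(A) = 1/1 = 1.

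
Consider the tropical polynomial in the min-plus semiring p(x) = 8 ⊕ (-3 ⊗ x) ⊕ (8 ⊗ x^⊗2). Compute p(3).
p(3) = 0

A tropical monomial a ⊗ x^⊗i evaluates to a + i · x. Evaluating each term at x = 3:
  Term 0 contributes 8 + 0 · 3 = 8
  Term 1 contributes -3 + 1 · 3 = 0
  Term 2 contributes 8 + 2 · 3 = 14
p(3) = ⊕ of these = min[8, 0, 14] = 0.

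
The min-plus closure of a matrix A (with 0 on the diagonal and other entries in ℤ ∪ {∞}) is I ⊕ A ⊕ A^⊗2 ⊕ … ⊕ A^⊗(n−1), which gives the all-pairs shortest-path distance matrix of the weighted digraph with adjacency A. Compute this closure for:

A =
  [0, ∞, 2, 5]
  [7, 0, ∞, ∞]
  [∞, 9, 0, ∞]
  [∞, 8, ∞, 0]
Closure =
  [0, 11, 2, 5]
  [7, 0, 9, 12]
  [16, 9, 0, 21]
  [15, 8, 17, 0]

This is the Floyd-Warshall all-pairs shortest-path computation. For each intermediate vertex k = 0, 1, …, 3, update dist[i][j] ← min(dist[i][j], dist[i][k] + dist[k][j]). The final matrix gives, for each (i, j), the minimum total weight of any directed path from i to j (possibly empty when i = j).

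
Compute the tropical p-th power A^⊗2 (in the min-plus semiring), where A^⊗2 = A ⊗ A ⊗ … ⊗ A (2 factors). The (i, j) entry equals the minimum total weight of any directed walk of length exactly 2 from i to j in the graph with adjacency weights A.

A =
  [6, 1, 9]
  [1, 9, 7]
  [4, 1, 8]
A^⊗2 =
  [2, 7, 8]
  [7, 2, 10]
  [2, 5, 8]

Each entry (A^⊗2)_ij equals the minimum over all length-2 walks i = v_0 → v_1 → … → v_2 = j of Σ_t A[v_t][v_{t+1}]. For example, for (i, j) = (0, 2) we minimise over 3 possible intermediate vertex sequences; the minimum is 8, attained along the walk 0 → 1 → 2.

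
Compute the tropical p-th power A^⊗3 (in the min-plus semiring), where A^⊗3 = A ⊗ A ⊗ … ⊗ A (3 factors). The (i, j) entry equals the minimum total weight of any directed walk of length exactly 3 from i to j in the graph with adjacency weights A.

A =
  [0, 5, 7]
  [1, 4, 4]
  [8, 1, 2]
A^⊗3 =
  [0, 5, 7]
  [1, 6, 8]
  [2, 5, 6]

Each entry (A^⊗3)_ij equals the minimum over all length-3 walks i = v_0 → v_1 → … → v_3 = j of Σ_t A[v_t][v_{t+1}]. For example, for (i, j) = (0, 2) we minimise over 9 possible intermediate vertex sequences; the minimum is 7, attained along the walk 0 → 0 → 0 → 2.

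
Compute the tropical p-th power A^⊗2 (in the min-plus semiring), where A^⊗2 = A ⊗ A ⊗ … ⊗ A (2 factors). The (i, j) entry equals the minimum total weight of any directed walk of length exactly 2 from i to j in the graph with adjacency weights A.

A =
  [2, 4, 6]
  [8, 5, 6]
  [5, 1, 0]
A^⊗2 =
  [4, 6, 6]
  [10, 7, 6]
  [5, 1, 0]

Each entry (A^⊗2)_ij equals the minimum over all length-2 walks i = v_0 → v_1 → … → v_2 = j of Σ_t A[v_t][v_{t+1}]. For example, for (i, j) = (0, 2) we minimise over 3 possible intermediate vertex sequences; the minimum is 6, attained along the walk 0 → 2 → 2.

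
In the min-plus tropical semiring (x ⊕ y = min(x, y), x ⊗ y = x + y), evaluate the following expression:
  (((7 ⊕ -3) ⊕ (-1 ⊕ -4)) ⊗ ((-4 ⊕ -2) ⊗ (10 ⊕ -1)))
(((7 ⊕ -3) ⊕ (-1 ⊕ -4)) ⊗ ((-4 ⊕ -2) ⊗ (10 ⊕ -1))) = -9

Expand innermost to outermost. Recall ⊕ takes the minimum of its arguments and ⊗ takes their sum. Working out the expression (((7 ⊕ -3) ⊕ (-1 ⊕ -4)) ⊗ ((-4 ⊕ -2) ⊗ (10 ⊕ -1))) gives -9.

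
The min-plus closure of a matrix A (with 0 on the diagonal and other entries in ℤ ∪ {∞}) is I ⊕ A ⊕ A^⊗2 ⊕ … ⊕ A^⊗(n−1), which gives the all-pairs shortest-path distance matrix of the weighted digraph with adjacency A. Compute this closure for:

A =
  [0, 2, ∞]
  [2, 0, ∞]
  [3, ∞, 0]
Closure =
  [0, 2, ∞]
  [2, 0, ∞]
  [3, 5, 0]

This is the Floyd-Warshall all-pairs shortest-path computation. For each intermediate vertex k = 0, 1, …, 2, update dist[i][j] ← min(dist[i][j], dist[i][k] + dist[k][j]). The final matrix gives, for each (i, j), the minimum total weight of any directed path from i to j (possibly empty when i = j).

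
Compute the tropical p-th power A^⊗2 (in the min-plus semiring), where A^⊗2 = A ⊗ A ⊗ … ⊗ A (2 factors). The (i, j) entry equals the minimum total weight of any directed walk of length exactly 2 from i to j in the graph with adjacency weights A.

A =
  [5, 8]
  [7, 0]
A^⊗2 =
  [10, 8]
  [7, 0]

Each entry (A^⊗2)_ij equals the minimum over all length-2 walks i = v_0 → v_1 → … → v_2 = j of Σ_t A[v_t][v_{t+1}]. For example, for (i, j) = (0, 1) we minimise over 2 possible intermediate vertex sequences; the minimum is 8, attained along the walk 0 → 1 → 1.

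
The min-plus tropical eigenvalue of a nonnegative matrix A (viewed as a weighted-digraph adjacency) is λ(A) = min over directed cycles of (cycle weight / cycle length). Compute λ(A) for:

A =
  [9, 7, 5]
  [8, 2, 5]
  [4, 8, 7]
λ(A) = 2

Enumerate directed cycles and compute their means (weight / length). Sample:
  cycle 0 → 0: weight = 9, length = 1, mean = 9/1 ≈ 9.000
  cycle 1 → 1: weight = 2, length = 1, mean = 2/1 ≈ 2.000
  cycle 2 → 2: weight = 7, length = 1, mean = 7/1 ≈ 7.000
  cycle 0 → 1 → 0: weight = 15, length = 2, mean = 15/2 ≈ 7.500
  cycle 0 → 2 → 0: weight = 9, length = 2, mean = 9/2 ≈ 4.500
  cycle 1 → 0 → 1: weight = 15, length = 2, mean = 15/2 ≈ 7.500
Minimum mean = 2.000, attained e.g. along the cycle 1 → 1 with weight 2 and length 1. So λ(A) = 2/1 = 2.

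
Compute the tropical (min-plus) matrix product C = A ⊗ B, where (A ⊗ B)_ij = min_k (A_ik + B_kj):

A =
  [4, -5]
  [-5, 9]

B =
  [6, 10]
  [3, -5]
A ⊗ B =
  [-2, -10]
  [1, 4]

Apply the min-plus product entry-by-entry:
  C[0][0] = min over k of (A[0][0] + B[0][0] = 4 + 6 = 10, A[0][1] + B[1][0] = -5 + 3 = -2) = -2 (attained at k = 1)
  C[0][1] = min over k of (A[0][0] + B[0][1] = 4 + 10 = 14, A[0][1] + B[1][1] = -5 + -5 = -10) = -10 (attained at k = 1)
  C[1][0] = min over k of (A[1][0] + B[0][0] = -5 + 6 = 1, A[1][1] + B[1][0] = 9 + 3 = 12) = 1 (attained at k = 0)
  C[1][1] = min over k of (A[1][0] + B[0][1] = -5 + 10 = 5, A[1][1] + B[1][1] = 9 + -5 = 4) = 4 (attained at k = 1)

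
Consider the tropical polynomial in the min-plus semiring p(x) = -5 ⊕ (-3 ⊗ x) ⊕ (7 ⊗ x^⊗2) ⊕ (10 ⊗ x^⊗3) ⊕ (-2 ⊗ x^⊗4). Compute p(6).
p(6) = -5

A tropical monomial a ⊗ x^⊗i evaluates to a + i · x. Evaluating each term at x = 6:
  Term 0 contributes -5 + 0 · 6 = -5
  Term 1 contributes -3 + 1 · 6 = 3
  Term 2 contributes 7 + 2 · 6 = 19
  Term 3 contributes 10 + 3 · 6 = 28
  Term 4 contributes -2 + 4 · 6 = 22
p(6) = ⊕ of these = min[-5, 3, 19, 28, 22] = -5.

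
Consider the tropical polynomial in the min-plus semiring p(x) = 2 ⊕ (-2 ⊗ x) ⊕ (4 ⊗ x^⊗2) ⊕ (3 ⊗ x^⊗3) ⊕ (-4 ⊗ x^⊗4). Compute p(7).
p(7) = 2

A tropical monomial a ⊗ x^⊗i evaluates to a + i · x. Evaluating each term at x = 7:
  Term 0 contributes 2 + 0 · 7 = 2
  Term 1 contributes -2 + 1 · 7 = 5
  Term 2 contributes 4 + 2 · 7 = 18
  Term 3 contributes 3 + 3 · 7 = 24
  Term 4 contributes -4 + 4 · 7 = 24
p(7) = ⊕ of these = min[2, 5, 18, 24, 24] = 2.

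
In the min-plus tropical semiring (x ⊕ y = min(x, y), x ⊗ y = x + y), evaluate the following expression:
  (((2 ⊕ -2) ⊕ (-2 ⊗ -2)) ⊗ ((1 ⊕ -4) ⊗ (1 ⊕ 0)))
(((2 ⊕ -2) ⊕ (-2 ⊗ -2)) ⊗ ((1 ⊕ -4) ⊗ (1 ⊕ 0))) = -8

Expand innermost to outermost. Recall ⊕ takes the minimum of its arguments and ⊗ takes their sum. Working out the expression (((2 ⊕ -2) ⊕ (-2 ⊗ -2)) ⊗ ((1 ⊕ -4) ⊗ (1 ⊕ 0))) gives -8.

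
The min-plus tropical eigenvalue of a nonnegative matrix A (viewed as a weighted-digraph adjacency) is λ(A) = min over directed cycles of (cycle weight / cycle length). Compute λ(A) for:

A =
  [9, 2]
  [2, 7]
λ(A) = 2

Enumerate directed cycles and compute their means (weight / length). Sample:
  cycle 0 → 0: weight = 9, length = 1, mean = 9/1 ≈ 9.000
  cycle 1 → 1: weight = 7, length = 1, mean = 7/1 ≈ 7.000
  cycle 0 → 1 → 0: weight = 4, length = 2, mean = 4/2 ≈ 2.000
  cycle 1 → 0 → 1: weight = 4, length = 2, mean = 4/2 ≈ 2.000
Minimum mean = 2.000, attained e.g. along the cycle 0 → 1 → 0 with weight 4 and length 2. So λ(A) = 4/2 = 2.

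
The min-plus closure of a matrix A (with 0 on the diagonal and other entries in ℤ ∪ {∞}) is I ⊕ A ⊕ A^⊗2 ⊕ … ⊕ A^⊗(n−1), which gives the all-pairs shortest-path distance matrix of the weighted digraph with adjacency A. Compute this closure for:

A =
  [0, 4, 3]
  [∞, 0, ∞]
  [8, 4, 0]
Closure =
  [0, 4, 3]
  [∞, 0, ∞]
  [8, 4, 0]

This is the Floyd-Warshall all-pairs shortest-path computation. For each intermediate vertex k = 0, 1, …, 2, update dist[i][j] ← min(dist[i][j], dist[i][k] + dist[k][j]). The final matrix gives, for each (i, j), the minimum total weight of any directed path from i to j (possibly empty when i = j).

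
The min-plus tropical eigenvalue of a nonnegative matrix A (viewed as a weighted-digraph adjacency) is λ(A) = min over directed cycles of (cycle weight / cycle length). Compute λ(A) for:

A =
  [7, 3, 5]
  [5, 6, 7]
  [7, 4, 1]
λ(A) = 1

Enumerate directed cycles and compute their means (weight / length). Sample:
  cycle 0 → 0: weight = 7, length = 1, mean = 7/1 ≈ 7.000
  cycle 1 → 1: weight = 6, length = 1, mean = 6/1 ≈ 6.000
  cycle 2 → 2: weight = 1, length = 1, mean = 1/1 ≈ 1.000
  cycle 0 → 1 → 0: weight = 8, length = 2, mean = 8/2 ≈ 4.000
  cycle 0 → 2 → 0: weight = 12, length = 2, mean = 12/2 ≈ 6.000
  cycle 1 → 0 → 1: weight = 8, length = 2, mean = 8/2 ≈ 4.000
Minimum mean = 1.000, attained e.g. along the cycle 2 → 2 with weight 1 and length 1. So λ(A) = 1/1 = 1.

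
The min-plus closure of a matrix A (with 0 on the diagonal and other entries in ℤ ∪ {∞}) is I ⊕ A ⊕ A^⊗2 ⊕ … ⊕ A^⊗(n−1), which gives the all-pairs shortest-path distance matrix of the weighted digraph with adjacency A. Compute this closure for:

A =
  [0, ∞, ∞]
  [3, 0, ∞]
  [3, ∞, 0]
Closure =
  [0, ∞, ∞]
  [3, 0, ∞]
  [3, ∞, 0]

This is the Floyd-Warshall all-pairs shortest-path computation. For each intermediate vertex k = 0, 1, …, 2, update dist[i][j] ← min(dist[i][j], dist[i][k] + dist[k][j]). The final matrix gives, for each (i, j), the minimum total weight of any directed path from i to j (possibly empty when i = j).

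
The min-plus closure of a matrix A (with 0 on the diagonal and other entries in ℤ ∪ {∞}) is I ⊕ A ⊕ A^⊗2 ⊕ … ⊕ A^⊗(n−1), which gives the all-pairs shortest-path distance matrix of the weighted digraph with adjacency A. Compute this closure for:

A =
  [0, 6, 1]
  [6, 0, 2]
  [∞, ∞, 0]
Closure =
  [0, 6, 1]
  [6, 0, 2]
  [∞, ∞, 0]

This is the Floyd-Warshall all-pairs shortest-path computation. For each intermediate vertex k = 0, 1, …, 2, update dist[i][j] ← min(dist[i][j], dist[i][k] + dist[k][j]). The final matrix gives, for each (i, j), the minimum total weight of any directed path from i to j (possibly empty when i = j).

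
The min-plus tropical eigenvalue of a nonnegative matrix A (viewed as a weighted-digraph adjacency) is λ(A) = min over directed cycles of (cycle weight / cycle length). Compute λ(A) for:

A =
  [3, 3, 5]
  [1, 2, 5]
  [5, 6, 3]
λ(A) = 2

Enumerate directed cycles and compute their means (weight / length). Sample:
  cycle 0 → 0: weight = 3, length = 1, mean = 3/1 ≈ 3.000
  cycle 1 → 1: weight = 2, length = 1, mean = 2/1 ≈ 2.000
  cycle 2 → 2: weight = 3, length = 1, mean = 3/1 ≈ 3.000
  cycle 0 → 1 → 0: weight = 4, length = 2, mean = 4/2 ≈ 2.000
  cycle 0 → 2 → 0: weight = 10, length = 2, mean = 10/2 ≈ 5.000
  cycle 1 → 0 → 1: weight = 4, length = 2, mean = 4/2 ≈ 2.000
Minimum mean = 2.000, attained e.g. along the cycle 1 → 1 with weight 2 and length 1. So λ(A) = 2/1 = 2.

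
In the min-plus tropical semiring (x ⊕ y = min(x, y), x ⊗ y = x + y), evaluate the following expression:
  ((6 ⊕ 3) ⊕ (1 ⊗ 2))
((6 ⊕ 3) ⊕ (1 ⊗ 2)) = 3

Expand innermost to outermost. Recall ⊕ takes the minimum of its arguments and ⊗ takes their sum. Working out the expression ((6 ⊕ 3) ⊕ (1 ⊗ 2)) gives 3.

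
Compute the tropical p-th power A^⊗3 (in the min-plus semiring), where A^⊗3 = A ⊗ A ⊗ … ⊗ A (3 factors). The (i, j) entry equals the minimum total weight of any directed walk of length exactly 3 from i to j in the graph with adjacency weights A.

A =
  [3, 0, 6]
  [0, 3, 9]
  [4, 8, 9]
A^⊗3 =
  [3, 0, 6]
  [0, 3, 9]
  [4, 7, 13]

Each entry (A^⊗3)_ij equals the minimum over all length-3 walks i = v_0 → v_1 → … → v_3 = j of Σ_t A[v_t][v_{t+1}]. For example, for (i, j) = (0, 2) we minimise over 9 possible intermediate vertex sequences; the minimum is 6, attained along the walk 0 → 1 → 0 → 2.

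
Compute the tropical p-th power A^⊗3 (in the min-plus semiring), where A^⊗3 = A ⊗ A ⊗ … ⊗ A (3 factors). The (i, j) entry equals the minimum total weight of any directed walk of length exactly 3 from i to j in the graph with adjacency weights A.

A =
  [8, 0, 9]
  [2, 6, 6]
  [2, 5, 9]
A^⊗3 =
  [8, 2, 11]
  [4, 8, 8]
  [4, 7, 8]

Each entry (A^⊗3)_ij equals the minimum over all length-3 walks i = v_0 → v_1 → … → v_3 = j of Σ_t A[v_t][v_{t+1}]. For example, for (i, j) = (0, 2) we minimise over 9 possible intermediate vertex sequences; the minimum is 11, attained along the walk 0 → 1 → 0 → 2.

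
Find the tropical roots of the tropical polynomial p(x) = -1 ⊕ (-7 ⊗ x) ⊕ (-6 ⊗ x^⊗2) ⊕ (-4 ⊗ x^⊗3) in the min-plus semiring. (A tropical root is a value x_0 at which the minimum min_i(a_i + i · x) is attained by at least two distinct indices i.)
Roots: {-2, -1, 6}

Each tropical root is a break point of the lower envelope of the lines y = a_i + i · x (there are 4 lines, with slopes 0, 1, ..., 3). Only the lines that attain the minimum somewhere contribute to roots; other lines are dominated. Here the surviving (envelope) indices are i = 3, i = 2, i = 1, i = 0.
Intersections between consecutive envelope lines give the roots: for adjacent envelope indices i < j the intersection is x = (a_i − a_j) / (j − i). Reading off the sorted break points: {-2, -1, 6}.
Verification: at each break x_0, at least two indices attain the minimum of min_i(a_i + i · x_0).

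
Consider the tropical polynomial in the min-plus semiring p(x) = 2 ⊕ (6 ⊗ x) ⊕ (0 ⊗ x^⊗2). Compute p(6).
p(6) = 2

A tropical monomial a ⊗ x^⊗i evaluates to a + i · x. Evaluating each term at x = 6:
  Term 0 contributes 2 + 0 · 6 = 2
  Term 1 contributes 6 + 1 · 6 = 12
  Term 2 contributes 0 + 2 · 6 = 12
p(6) = ⊕ of these = min[2, 12, 12] = 2.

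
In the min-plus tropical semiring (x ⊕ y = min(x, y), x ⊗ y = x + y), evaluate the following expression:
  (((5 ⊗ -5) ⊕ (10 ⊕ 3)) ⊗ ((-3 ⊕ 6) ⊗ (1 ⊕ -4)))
(((5 ⊗ -5) ⊕ (10 ⊕ 3)) ⊗ ((-3 ⊕ 6) ⊗ (1 ⊕ -4))) = -7

Expand innermost to outermost. Recall ⊕ takes the minimum of its arguments and ⊗ takes their sum. Working out the expression (((5 ⊗ -5) ⊕ (10 ⊕ 3)) ⊗ ((-3 ⊕ 6) ⊗ (1 ⊕ -4))) gives -7.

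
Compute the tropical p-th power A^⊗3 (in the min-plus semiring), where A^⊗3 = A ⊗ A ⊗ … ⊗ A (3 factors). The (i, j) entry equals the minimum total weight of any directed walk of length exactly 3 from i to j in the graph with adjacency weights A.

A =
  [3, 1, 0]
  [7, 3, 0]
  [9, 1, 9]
A^⊗3 =
  [8, 2, 1]
  [8, 4, 1]
  [10, 2, 4]

Each entry (A^⊗3)_ij equals the minimum over all length-3 walks i = v_0 → v_1 → … → v_3 = j of Σ_t A[v_t][v_{t+1}]. For example, for (i, j) = (0, 2) we minimise over 9 possible intermediate vertex sequences; the minimum is 1, attained along the walk 0 → 2 → 1 → 2.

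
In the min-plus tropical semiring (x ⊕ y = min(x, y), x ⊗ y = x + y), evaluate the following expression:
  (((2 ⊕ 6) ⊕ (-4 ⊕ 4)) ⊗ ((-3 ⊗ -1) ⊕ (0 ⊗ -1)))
(((2 ⊕ 6) ⊕ (-4 ⊕ 4)) ⊗ ((-3 ⊗ -1) ⊕ (0 ⊗ -1))) = -8

Expand innermost to outermost. Recall ⊕ takes the minimum of its arguments and ⊗ takes their sum. Working out the expression (((2 ⊕ 6) ⊕ (-4 ⊕ 4)) ⊗ ((-3 ⊗ -1) ⊕ (0 ⊗ -1))) gives -8.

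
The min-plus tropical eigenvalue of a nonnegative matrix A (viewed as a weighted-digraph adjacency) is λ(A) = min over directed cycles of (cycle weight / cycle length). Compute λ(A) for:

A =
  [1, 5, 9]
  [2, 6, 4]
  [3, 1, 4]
λ(A) = 1

Enumerate directed cycles and compute their means (weight / length). Sample:
  cycle 0 → 0: weight = 1, length = 1, mean = 1/1 ≈ 1.000
  cycle 1 → 1: weight = 6, length = 1, mean = 6/1 ≈ 6.000
  cycle 2 → 2: weight = 4, length = 1, mean = 4/1 ≈ 4.000
  cycle 0 → 1 → 0: weight = 7, length = 2, mean = 7/2 ≈ 3.500
  cycle 0 → 2 → 0: weight = 12, length = 2, mean = 12/2 ≈ 6.000
  cycle 1 → 0 → 1: weight = 7, length = 2, mean = 7/2 ≈ 3.500
Minimum mean = 1.000, attained e.g. along the cycle 0 → 0 with weight 1 and length 1. So λ(A) = 1/1 = 1.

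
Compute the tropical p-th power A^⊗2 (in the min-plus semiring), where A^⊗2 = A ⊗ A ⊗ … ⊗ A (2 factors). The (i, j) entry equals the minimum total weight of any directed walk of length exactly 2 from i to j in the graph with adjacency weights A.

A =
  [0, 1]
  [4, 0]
A^⊗2 =
  [0, 1]
  [4, 0]

Each entry (A^⊗2)_ij equals the minimum over all length-2 walks i = v_0 → v_1 → … → v_2 = j of Σ_t A[v_t][v_{t+1}]. For example, for (i, j) = (0, 1) we minimise over 2 possible intermediate vertex sequences; the minimum is 1, attained along the walk 0 → 0 → 1.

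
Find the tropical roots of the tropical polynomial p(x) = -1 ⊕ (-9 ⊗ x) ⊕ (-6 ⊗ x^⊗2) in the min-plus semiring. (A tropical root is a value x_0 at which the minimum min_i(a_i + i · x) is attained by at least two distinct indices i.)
Roots: {-3, 8}

Each tropical root is a break point of the lower envelope of the lines y = a_i + i · x (there are 3 lines, with slopes 0, 1, ..., 2). Only the lines that attain the minimum somewhere contribute to roots; other lines are dominated. Here the surviving (envelope) indices are i = 2, i = 1, i = 0.
Intersections between consecutive envelope lines give the roots: for adjacent envelope indices i < j the intersection is x = (a_i − a_j) / (j − i). Reading off the sorted break points: {-3, 8}.
Verification: at each break x_0, at least two indices attain the minimum of min_i(a_i + i · x_0).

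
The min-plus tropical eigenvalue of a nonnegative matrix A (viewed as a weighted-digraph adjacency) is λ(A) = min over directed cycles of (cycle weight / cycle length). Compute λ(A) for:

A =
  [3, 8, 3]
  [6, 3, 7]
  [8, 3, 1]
λ(A) = 1

Enumerate directed cycles and compute their means (weight / length). Sample:
  cycle 0 → 0: weight = 3, length = 1, mean = 3/1 ≈ 3.000
  cycle 1 → 1: weight = 3, length = 1, mean = 3/1 ≈ 3.000
  cycle 2 → 2: weight = 1, length = 1, mean = 1/1 ≈ 1.000
  cycle 0 → 1 → 0: weight = 14, length = 2, mean = 14/2 ≈ 7.000
  cycle 0 → 2 → 0: weight = 11, length = 2, mean = 11/2 ≈ 5.500
  cycle 1 → 0 → 1: weight = 14, length = 2, mean = 14/2 ≈ 7.000
Minimum mean = 1.000, attained e.g. along the cycle 2 → 2 with weight 1 and length 1. So λ(A) = 1/1 = 1.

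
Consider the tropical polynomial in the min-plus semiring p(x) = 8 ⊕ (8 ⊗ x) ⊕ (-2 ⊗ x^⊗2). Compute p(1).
p(1) = 0

A tropical monomial a ⊗ x^⊗i evaluates to a + i · x. Evaluating each term at x = 1:
  Term 0 contributes 8 + 0 · 1 = 8
  Term 1 contributes 8 + 1 · 1 = 9
  Term 2 contributes -2 + 2 · 1 = 0
p(1) = ⊕ of these = min[8, 9, 0] = 0.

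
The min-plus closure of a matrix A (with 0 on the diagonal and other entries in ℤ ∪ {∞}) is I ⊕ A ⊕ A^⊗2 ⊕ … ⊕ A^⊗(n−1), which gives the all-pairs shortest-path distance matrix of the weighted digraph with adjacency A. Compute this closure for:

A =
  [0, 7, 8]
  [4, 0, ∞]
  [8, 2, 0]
Closure =
  [0, 7, 8]
  [4, 0, 12]
  [6, 2, 0]

This is the Floyd-Warshall all-pairs shortest-path computation. For each intermediate vertex k = 0, 1, …, 2, update dist[i][j] ← min(dist[i][j], dist[i][k] + dist[k][j]). The final matrix gives, for each (i, j), the minimum total weight of any directed path from i to j (possibly empty when i = j).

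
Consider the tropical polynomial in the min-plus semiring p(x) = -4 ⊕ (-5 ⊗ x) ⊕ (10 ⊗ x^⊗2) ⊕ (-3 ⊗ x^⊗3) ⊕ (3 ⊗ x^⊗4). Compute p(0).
p(0) = -5

A tropical monomial a ⊗ x^⊗i evaluates to a + i · x. Evaluating each term at x = 0:
  Term 0 contributes -4 + 0 · 0 = -4
  Term 1 contributes -5 + 1 · 0 = -5
  Term 2 contributes 10 + 2 · 0 = 10
  Term 3 contributes -3 + 3 · 0 = -3
  Term 4 contributes 3 + 4 · 0 = 3
p(0) = ⊕ of these = min[-4, -5, 10, -3, 3] = -5.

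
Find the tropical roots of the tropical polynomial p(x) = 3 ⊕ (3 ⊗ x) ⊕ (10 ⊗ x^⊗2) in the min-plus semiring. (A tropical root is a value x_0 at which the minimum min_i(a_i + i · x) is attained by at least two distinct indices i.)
Roots: {-7, 0}

Each tropical root is a break point of the lower envelope of the lines y = a_i + i · x (there are 3 lines, with slopes 0, 1, ..., 2). Only the lines that attain the minimum somewhere contribute to roots; other lines are dominated. Here the surviving (envelope) indices are i = 2, i = 1, i = 0.
Intersections between consecutive envelope lines give the roots: for adjacent envelope indices i < j the intersection is x = (a_i − a_j) / (j − i). Reading off the sorted break points: {-7, 0}.
Verification: at each break x_0, at least two indices attain the minimum of min_i(a_i + i · x_0).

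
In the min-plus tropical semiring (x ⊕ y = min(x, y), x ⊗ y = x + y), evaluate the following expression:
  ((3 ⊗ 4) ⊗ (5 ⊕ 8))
((3 ⊗ 4) ⊗ (5 ⊕ 8)) = 12

Expand innermost to outermost. Recall ⊕ takes the minimum of its arguments and ⊗ takes their sum. Working out the expression ((3 ⊗ 4) ⊗ (5 ⊕ 8)) gives 12.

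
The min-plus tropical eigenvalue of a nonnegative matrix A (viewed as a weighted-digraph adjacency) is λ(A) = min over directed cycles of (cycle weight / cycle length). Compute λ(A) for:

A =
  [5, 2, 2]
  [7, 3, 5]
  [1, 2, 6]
λ(A) = 3/2

Enumerate directed cycles and compute their means (weight / length). Sample:
  cycle 0 → 0: weight = 5, length = 1, mean = 5/1 ≈ 5.000
  cycle 1 → 1: weight = 3, length = 1, mean = 3/1 ≈ 3.000
  cycle 2 → 2: weight = 6, length = 1, mean = 6/1 ≈ 6.000
  cycle 0 → 1 → 0: weight = 9, length = 2, mean = 9/2 ≈ 4.500
  cycle 0 → 2 → 0: weight = 3, length = 2, mean = 3/2 ≈ 1.500
  cycle 1 → 0 → 1: weight = 9, length = 2, mean = 9/2 ≈ 4.500
Minimum mean = 1.500, attained e.g. along the cycle 0 → 2 → 0 with weight 3 and length 2. So λ(A) = 3/2 = 3/2.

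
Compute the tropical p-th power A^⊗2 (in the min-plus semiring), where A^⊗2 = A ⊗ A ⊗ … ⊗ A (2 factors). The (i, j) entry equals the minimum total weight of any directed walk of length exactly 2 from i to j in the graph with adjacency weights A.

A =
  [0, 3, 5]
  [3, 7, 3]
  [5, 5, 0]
A^⊗2 =
  [0, 3, 5]
  [3, 6, 3]
  [5, 5, 0]

Each entry (A^⊗2)_ij equals the minimum over all length-2 walks i = v_0 → v_1 → … → v_2 = j of Σ_t A[v_t][v_{t+1}]. For example, for (i, j) = (0, 2) we minimise over 3 possible intermediate vertex sequences; the minimum is 5, attained along the walk 0 → 0 → 2.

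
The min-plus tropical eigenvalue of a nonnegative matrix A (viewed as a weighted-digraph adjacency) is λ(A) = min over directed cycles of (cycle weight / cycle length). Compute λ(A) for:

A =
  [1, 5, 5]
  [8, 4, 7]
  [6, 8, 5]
λ(A) = 1

Enumerate directed cycles and compute their means (weight / length). Sample:
  cycle 0 → 0: weight = 1, length = 1, mean = 1/1 ≈ 1.000
  cycle 1 → 1: weight = 4, length = 1, mean = 4/1 ≈ 4.000
  cycle 2 → 2: weight = 5, length = 1, mean = 5/1 ≈ 5.000
  cycle 0 → 1 → 0: weight = 13, length = 2, mean = 13/2 ≈ 6.500
  cycle 0 → 2 → 0: weight = 11, length = 2, mean = 11/2 ≈ 5.500
  cycle 1 → 0 → 1: weight = 13, length = 2, mean = 13/2 ≈ 6.500
Minimum mean = 1.000, attained e.g. along the cycle 0 → 0 with weight 1 and length 1. So λ(A) = 1/1 = 1.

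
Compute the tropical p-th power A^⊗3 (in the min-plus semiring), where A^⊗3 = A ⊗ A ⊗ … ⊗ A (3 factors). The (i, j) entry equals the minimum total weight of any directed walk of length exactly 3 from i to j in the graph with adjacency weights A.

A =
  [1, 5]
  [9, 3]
A^⊗3 =
  [3, 7]
  [11, 9]

Each entry (A^⊗3)_ij equals the minimum over all length-3 walks i = v_0 → v_1 → … → v_3 = j of Σ_t A[v_t][v_{t+1}]. For example, for (i, j) = (0, 1) we minimise over 4 possible intermediate vertex sequences; the minimum is 7, attained along the walk 0 → 0 → 0 → 1.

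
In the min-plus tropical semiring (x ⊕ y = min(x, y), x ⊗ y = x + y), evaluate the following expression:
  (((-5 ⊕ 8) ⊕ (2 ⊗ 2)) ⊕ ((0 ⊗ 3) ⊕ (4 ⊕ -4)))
(((-5 ⊕ 8) ⊕ (2 ⊗ 2)) ⊕ ((0 ⊗ 3) ⊕ (4 ⊕ -4))) = -5

Expand innermost to outermost. Recall ⊕ takes the minimum of its arguments and ⊗ takes their sum. Working out the expression (((-5 ⊕ 8) ⊕ (2 ⊗ 2)) ⊕ ((0 ⊗ 3) ⊕ (4 ⊕ -4))) gives -5.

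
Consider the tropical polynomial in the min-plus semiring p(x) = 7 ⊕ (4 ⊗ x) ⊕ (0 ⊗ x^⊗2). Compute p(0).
p(0) = 0

A tropical monomial a ⊗ x^⊗i evaluates to a + i · x. Evaluating each term at x = 0:
  Term 0 contributes 7 + 0 · 0 = 7
  Term 1 contributes 4 + 1 · 0 = 4
  Term 2 contributes 0 + 2 · 0 = 0
p(0) = ⊕ of these = min[7, 4, 0] = 0.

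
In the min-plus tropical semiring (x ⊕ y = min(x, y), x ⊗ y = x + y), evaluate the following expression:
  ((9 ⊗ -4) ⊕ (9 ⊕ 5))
((9 ⊗ -4) ⊕ (9 ⊕ 5)) = 5

Expand innermost to outermost. Recall ⊕ takes the minimum of its arguments and ⊗ takes their sum. Working out the expression ((9 ⊗ -4) ⊕ (9 ⊕ 5)) gives 5.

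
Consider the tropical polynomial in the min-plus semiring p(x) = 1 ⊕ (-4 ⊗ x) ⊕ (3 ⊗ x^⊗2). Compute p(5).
p(5) = 1

A tropical monomial a ⊗ x^⊗i evaluates to a + i · x. Evaluating each term at x = 5:
  Term 0 contributes 1 + 0 · 5 = 1
  Term 1 contributes -4 + 1 · 5 = 1
  Term 2 contributes 3 + 2 · 5 = 13
p(5) = ⊕ of these = min[1, 1, 13] = 1.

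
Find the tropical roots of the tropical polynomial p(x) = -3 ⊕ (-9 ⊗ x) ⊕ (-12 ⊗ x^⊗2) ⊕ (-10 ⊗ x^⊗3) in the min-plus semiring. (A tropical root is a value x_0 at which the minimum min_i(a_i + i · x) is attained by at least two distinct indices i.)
Roots: {-2, 3, 6}

Each tropical root is a break point of the lower envelope of the lines y = a_i + i · x (there are 4 lines, with slopes 0, 1, ..., 3). Only the lines that attain the minimum somewhere contribute to roots; other lines are dominated. Here the surviving (envelope) indices are i = 3, i = 2, i = 1, i = 0.
Intersections between consecutive envelope lines give the roots: for adjacent envelope indices i < j the intersection is x = (a_i − a_j) / (j − i). Reading off the sorted break points: {-2, 3, 6}.
Verification: at each break x_0, at least two indices attain the minimum of min_i(a_i + i · x_0).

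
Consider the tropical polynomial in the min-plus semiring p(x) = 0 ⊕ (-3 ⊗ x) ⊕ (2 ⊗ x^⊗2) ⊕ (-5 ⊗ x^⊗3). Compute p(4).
p(4) = 0

A tropical monomial a ⊗ x^⊗i evaluates to a + i · x. Evaluating each term at x = 4:
  Term 0 contributes 0 + 0 · 4 = 0
  Term 1 contributes -3 + 1 · 4 = 1
  Term 2 contributes 2 + 2 · 4 = 10
  Term 3 contributes -5 + 3 · 4 = 7
p(4) = ⊕ of these = min[0, 1, 10, 7] = 0.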